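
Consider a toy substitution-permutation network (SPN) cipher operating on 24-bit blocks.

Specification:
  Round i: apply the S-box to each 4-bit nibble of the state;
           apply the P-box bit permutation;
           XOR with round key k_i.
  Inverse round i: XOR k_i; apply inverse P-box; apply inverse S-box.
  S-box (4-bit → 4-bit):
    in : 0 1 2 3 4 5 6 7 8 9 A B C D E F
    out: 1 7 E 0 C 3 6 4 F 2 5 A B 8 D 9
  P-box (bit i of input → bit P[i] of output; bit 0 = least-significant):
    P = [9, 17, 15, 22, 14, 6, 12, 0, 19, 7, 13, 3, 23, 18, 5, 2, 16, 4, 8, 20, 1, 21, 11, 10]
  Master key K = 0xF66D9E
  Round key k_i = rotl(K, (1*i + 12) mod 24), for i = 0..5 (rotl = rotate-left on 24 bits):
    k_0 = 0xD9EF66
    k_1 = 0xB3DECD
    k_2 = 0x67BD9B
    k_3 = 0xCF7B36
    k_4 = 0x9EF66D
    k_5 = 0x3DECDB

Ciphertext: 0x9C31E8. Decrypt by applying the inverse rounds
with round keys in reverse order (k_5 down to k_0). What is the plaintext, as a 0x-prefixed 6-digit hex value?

0x3367C6

s_0 = ciphertext = 0x9C31E8
s_1 = InvRound(s_0, k_5) = 0x81A3E7
s_2 = InvRound(s_1, k_4) = 0xFE9CA9
s_3 = InvRound(s_2, k_3) = 0xC8D2FA
s_4 = InvRound(s_3, k_2) = 0x2A1AC5
s_5 = InvRound(s_4, k_1) = 0xDF0F07
s_6 = InvRound(s_5, k_0) = 0x3367C6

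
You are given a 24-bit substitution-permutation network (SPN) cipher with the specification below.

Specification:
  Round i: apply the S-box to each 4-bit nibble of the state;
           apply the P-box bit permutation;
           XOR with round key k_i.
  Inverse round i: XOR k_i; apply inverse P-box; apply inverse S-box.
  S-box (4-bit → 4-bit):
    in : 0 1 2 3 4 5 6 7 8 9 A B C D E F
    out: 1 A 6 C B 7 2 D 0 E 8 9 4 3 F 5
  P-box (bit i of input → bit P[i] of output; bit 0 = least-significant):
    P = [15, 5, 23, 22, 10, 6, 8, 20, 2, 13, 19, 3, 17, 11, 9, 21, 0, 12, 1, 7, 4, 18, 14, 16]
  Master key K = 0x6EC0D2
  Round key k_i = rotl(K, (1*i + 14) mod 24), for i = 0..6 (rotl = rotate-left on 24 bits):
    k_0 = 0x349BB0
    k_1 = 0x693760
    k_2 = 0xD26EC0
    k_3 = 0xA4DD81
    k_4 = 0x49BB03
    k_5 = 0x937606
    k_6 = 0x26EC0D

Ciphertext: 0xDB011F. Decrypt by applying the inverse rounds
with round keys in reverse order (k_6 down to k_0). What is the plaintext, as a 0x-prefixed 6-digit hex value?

s_0 = ciphertext = 0xDB011F
s_1 = InvRound(s_0, k_6) = 0xEC1277
s_2 = InvRound(s_1, k_5) = 0xE0B241
s_3 = InvRound(s_2, k_4) = 0xAC1C2C
s_4 = InvRound(s_3, k_3) = 0xCB87CD
s_5 = InvRound(s_4, k_2) = 0x306E30
s_6 = InvRound(s_5, k_1) = 0x766C9A
s_7 = InvRound(s_6, k_0) = 0xC2F1F4

0xC2F1F4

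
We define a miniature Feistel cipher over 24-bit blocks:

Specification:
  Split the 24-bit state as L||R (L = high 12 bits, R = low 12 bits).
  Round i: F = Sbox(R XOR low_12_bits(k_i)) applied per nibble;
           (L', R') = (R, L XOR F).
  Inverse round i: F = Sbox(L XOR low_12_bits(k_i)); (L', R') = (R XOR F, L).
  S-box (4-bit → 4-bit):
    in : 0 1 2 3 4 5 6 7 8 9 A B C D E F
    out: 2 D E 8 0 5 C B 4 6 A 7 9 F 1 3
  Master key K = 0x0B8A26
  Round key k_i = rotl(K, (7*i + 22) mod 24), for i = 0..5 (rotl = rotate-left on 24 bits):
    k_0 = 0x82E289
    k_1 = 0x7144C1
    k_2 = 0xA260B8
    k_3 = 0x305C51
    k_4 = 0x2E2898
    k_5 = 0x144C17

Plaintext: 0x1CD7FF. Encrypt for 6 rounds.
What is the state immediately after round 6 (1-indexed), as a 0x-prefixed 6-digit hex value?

0xF86245

s_0 = plaintext = 0x1CD7FF
s_1 = Round(s_0, k_0) = 0x7FF471
s_2 = Round(s_1, k_1) = 0x47158D
s_3 = Round(s_2, k_2) = 0x58D1F4
s_4 = Round(s_3, k_3) = 0x1F4A28
s_5 = Round(s_4, k_4) = 0xA28F86
s_6 = Round(s_5, k_5) = 0xF86245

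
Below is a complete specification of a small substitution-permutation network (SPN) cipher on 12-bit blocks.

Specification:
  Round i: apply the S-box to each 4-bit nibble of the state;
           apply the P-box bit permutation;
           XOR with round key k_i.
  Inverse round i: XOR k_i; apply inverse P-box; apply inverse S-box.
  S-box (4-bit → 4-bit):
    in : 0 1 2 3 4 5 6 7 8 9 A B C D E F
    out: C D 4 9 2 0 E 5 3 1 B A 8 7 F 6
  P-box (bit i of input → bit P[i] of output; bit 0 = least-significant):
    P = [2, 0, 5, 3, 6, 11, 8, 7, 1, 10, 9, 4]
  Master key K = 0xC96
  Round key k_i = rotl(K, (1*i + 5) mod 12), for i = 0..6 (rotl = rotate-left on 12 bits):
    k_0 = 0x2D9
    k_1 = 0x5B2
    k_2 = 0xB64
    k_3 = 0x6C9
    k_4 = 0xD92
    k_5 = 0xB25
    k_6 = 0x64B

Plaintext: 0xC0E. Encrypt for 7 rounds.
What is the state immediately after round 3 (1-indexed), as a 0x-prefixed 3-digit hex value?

s_0 = plaintext = 0xC0E
s_1 = Round(s_0, k_0) = 0x364
s_2 = Round(s_1, k_1) = 0xC21
s_3 = Round(s_2, k_2) = 0xA58
s_4 = Round(s_3, k_3) = 0x2DE
s_5 = Round(s_4, k_4) = 0x6FF
s_6 = Round(s_5, k_5) = 0x414
s_7 = Round(s_6, k_6) = 0x38A

0xA58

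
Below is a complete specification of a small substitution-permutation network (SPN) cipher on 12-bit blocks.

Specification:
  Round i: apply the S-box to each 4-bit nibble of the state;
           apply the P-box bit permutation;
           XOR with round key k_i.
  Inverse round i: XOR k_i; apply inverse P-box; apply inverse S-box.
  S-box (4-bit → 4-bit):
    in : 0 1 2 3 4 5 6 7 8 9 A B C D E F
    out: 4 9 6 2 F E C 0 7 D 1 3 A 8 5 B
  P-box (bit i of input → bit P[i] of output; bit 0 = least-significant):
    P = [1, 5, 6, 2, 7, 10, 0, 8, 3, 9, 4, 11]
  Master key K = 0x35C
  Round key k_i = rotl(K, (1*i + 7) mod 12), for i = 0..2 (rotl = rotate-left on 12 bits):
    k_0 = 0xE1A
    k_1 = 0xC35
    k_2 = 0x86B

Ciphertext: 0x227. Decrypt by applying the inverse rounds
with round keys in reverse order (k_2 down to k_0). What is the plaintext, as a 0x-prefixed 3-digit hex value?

s_0 = ciphertext = 0x227
s_1 = InvRound(s_0, k_2) = 0xF76
s_2 = InvRound(s_1, k_1) = 0x36E
s_3 = InvRound(s_2, k_0) = 0x6C5

0x6C5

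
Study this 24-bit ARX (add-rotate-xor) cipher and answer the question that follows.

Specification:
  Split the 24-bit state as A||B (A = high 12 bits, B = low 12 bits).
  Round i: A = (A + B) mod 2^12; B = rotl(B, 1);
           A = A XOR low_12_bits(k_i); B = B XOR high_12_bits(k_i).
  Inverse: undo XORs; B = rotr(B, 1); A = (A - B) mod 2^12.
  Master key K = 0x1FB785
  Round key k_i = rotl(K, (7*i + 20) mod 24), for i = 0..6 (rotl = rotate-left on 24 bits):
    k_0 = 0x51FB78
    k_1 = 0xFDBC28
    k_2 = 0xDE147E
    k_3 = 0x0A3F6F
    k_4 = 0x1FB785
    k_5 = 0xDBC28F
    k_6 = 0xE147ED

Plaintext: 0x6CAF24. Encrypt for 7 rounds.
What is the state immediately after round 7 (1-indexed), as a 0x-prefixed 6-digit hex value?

0xFCB756

s_0 = plaintext = 0x6CAF24
s_1 = Round(s_0, k_0) = 0xE96B56
s_2 = Round(s_1, k_1) = 0x5C4976
s_3 = Round(s_2, k_2) = 0xB44F0C
s_4 = Round(s_3, k_3) = 0x53FEBA
s_5 = Round(s_4, k_4) = 0x47CC8E
s_6 = Round(s_5, k_5) = 0x3854A1
s_7 = Round(s_6, k_6) = 0xFCB756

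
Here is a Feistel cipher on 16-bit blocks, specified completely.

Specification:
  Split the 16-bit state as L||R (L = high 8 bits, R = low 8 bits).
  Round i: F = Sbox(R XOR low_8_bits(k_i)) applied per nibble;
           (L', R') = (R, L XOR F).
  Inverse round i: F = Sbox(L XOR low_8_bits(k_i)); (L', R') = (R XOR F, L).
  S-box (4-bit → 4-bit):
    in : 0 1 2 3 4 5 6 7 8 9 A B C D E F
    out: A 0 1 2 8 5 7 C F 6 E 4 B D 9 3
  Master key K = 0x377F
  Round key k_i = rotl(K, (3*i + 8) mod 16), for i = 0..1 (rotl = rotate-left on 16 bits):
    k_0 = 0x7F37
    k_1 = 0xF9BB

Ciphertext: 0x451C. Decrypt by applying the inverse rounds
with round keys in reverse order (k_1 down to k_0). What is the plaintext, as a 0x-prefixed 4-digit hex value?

s_0 = ciphertext = 0x451C
s_1 = InvRound(s_0, k_1) = 0x2545
s_2 = InvRound(s_1, k_0) = 0x4425

0x4425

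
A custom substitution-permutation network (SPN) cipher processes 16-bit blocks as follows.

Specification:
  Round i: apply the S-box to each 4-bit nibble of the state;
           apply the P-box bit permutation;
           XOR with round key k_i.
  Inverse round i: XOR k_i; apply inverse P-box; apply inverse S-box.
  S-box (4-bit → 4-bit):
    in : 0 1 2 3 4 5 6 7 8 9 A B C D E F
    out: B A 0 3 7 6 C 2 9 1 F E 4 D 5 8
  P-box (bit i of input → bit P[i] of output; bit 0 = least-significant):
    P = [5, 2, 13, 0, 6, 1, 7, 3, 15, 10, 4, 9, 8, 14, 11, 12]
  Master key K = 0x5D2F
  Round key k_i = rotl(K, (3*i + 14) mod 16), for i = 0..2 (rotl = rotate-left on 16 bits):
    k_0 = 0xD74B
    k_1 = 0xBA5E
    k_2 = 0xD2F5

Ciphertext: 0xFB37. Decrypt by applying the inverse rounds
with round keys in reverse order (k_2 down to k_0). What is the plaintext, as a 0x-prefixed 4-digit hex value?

s_0 = ciphertext = 0xFB37
s_1 = InvRound(s_0, k_2) = 0xE24C
s_2 = InvRound(s_1, k_1) = 0xBC72
s_3 = InvRound(s_2, k_0) = 0x46FD

0x46FD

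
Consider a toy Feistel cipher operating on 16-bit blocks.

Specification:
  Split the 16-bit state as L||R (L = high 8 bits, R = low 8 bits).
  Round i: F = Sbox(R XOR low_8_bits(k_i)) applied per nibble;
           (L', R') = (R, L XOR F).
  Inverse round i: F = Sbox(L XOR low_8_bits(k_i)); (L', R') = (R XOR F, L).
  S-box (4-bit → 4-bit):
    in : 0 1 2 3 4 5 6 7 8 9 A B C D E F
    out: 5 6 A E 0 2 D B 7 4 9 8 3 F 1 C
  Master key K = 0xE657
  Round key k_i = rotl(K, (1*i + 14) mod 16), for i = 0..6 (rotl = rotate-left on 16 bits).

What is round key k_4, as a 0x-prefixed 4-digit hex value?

K = 0xE657
k_0 = rotl(K, (1*0+14) mod 16) = rotl(K, 14) = 0xF995
k_1 = rotl(K, (1*1+14) mod 16) = rotl(K, 15) = 0xF32B
k_2 = rotl(K, (1*2+14) mod 16) = rotl(K, 0) = 0xE657
k_3 = rotl(K, (1*3+14) mod 16) = rotl(K, 1) = 0xCCAF
k_4 = rotl(K, (1*4+14) mod 16) = rotl(K, 2) = 0x995F

0x995F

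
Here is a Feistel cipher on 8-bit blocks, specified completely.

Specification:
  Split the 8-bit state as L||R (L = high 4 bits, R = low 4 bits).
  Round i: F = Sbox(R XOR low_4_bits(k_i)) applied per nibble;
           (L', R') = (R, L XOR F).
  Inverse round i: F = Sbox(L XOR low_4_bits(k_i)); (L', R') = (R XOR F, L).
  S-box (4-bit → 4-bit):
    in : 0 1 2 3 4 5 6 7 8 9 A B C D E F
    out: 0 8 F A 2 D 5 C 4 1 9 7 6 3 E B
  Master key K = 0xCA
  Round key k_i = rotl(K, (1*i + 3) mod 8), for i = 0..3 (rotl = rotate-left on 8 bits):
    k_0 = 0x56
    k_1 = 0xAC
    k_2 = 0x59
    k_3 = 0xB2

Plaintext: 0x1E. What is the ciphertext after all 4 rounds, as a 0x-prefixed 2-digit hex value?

s_0 = plaintext = 0x1E
s_1 = Round(s_0, k_0) = 0xE5
s_2 = Round(s_1, k_1) = 0x5F
s_3 = Round(s_2, k_2) = 0xF0
s_4 = Round(s_3, k_3) = 0x00

0x00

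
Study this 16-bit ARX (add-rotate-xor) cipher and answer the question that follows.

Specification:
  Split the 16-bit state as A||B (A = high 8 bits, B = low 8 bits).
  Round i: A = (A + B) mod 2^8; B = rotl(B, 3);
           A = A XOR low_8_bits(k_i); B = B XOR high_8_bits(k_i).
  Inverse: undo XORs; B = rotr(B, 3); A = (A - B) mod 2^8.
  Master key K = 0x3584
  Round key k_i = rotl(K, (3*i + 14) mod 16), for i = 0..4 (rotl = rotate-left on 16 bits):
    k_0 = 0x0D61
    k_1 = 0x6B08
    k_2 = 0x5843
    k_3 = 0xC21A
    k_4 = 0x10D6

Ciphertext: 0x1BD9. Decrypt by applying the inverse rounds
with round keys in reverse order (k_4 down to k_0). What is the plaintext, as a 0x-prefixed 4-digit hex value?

s_0 = ciphertext = 0x1BD9
s_1 = InvRound(s_0, k_4) = 0x9439
s_2 = InvRound(s_1, k_3) = 0x0F7F
s_3 = InvRound(s_2, k_2) = 0x68E4
s_4 = InvRound(s_3, k_1) = 0x6FF1
s_5 = InvRound(s_4, k_0) = 0x6F9F

0x6F9F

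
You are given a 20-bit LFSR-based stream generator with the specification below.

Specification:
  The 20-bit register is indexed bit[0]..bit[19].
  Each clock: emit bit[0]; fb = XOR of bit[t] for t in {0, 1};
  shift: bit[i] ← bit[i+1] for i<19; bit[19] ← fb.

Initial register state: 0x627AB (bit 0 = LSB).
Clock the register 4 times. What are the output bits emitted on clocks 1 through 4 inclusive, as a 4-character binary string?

1101

reg_0 = 0x627AB
clock 1: out=1, reg = 0x313D5
clock 2: out=1, reg = 0x989EA
clock 3: out=0, reg = 0xCC4F5
clock 4: out=1, reg = 0xE627A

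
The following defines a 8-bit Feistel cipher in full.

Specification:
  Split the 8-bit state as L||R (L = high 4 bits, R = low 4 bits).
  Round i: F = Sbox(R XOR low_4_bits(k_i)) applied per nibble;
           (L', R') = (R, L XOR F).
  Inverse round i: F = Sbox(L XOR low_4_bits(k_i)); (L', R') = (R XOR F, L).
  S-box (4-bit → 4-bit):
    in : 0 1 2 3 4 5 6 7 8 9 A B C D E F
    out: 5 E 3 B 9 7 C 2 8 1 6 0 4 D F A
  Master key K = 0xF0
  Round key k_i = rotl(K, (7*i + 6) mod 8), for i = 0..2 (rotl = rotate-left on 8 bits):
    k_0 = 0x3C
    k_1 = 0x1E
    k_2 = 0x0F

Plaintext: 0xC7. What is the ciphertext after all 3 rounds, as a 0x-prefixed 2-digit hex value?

s_0 = plaintext = 0xC7
s_1 = Round(s_0, k_0) = 0x7C
s_2 = Round(s_1, k_1) = 0xC4
s_3 = Round(s_2, k_2) = 0x4C

0x4C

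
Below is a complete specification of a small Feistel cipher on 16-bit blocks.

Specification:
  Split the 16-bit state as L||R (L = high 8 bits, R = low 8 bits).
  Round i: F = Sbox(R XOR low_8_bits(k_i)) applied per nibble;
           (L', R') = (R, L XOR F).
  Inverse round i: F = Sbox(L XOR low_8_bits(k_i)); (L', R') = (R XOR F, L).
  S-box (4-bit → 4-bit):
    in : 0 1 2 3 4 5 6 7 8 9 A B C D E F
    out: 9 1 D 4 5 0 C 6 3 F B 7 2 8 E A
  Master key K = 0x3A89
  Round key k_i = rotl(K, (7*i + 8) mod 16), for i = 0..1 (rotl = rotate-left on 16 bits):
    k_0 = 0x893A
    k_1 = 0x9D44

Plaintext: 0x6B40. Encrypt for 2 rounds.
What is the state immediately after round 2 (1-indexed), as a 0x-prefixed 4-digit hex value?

0x0015

s_0 = plaintext = 0x6B40
s_1 = Round(s_0, k_0) = 0x4000
s_2 = Round(s_1, k_1) = 0x0015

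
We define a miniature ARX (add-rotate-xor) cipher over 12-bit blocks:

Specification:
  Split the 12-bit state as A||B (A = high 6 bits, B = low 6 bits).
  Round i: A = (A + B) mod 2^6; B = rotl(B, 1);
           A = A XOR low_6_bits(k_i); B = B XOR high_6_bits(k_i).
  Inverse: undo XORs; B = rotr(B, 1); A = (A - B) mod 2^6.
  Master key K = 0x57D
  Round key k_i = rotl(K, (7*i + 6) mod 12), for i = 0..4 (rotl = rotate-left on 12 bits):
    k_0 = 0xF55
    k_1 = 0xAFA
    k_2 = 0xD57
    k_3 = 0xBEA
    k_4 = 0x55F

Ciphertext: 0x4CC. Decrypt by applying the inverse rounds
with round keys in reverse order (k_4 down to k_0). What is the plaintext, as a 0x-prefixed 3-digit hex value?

0x966

s_0 = ciphertext = 0x4CC
s_1 = InvRound(s_0, k_4) = 0x82C
s_2 = InvRound(s_1, k_3) = 0xA61
s_3 = InvRound(s_2, k_2) = 0xD0A
s_4 = InvRound(s_3, k_1) = 0x7B0
s_5 = InvRound(s_4, k_0) = 0x966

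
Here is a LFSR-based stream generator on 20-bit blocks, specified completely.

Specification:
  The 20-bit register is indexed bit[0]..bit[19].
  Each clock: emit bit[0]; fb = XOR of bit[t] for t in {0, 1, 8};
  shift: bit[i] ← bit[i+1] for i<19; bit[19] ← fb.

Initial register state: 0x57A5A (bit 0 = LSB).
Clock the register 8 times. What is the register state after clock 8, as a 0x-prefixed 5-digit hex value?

0x0D57A

reg_0 = 0x57A5A
clock 1: out=0, reg = 0xABD2D
clock 2: out=1, reg = 0x55E96
clock 3: out=0, reg = 0xAAF4B
clock 4: out=1, reg = 0xD57A5
clock 5: out=1, reg = 0x6ABD2
clock 6: out=0, reg = 0x355E9
clock 7: out=1, reg = 0x1AAF4
clock 8: out=0, reg = 0x0D57A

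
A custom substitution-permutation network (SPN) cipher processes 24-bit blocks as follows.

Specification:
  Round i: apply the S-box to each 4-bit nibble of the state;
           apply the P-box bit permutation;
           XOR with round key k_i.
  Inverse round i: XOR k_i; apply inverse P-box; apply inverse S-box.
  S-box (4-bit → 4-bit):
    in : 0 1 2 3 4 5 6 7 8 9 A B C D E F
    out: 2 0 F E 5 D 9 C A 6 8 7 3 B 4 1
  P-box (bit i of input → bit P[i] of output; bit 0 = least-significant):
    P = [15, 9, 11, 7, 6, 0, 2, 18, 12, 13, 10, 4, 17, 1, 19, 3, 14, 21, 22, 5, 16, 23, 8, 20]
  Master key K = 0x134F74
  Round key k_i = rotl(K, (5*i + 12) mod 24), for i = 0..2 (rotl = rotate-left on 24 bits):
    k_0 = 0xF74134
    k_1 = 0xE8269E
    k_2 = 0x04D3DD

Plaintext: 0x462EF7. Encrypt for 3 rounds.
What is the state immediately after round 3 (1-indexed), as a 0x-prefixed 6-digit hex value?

0xAB1534

s_0 = plaintext = 0x462EF7
s_1 = Round(s_0, k_0) = 0xFC0CDE
s_2 = Round(s_1, k_1) = 0xCD5EDD
s_3 = Round(s_2, k_2) = 0xAB1534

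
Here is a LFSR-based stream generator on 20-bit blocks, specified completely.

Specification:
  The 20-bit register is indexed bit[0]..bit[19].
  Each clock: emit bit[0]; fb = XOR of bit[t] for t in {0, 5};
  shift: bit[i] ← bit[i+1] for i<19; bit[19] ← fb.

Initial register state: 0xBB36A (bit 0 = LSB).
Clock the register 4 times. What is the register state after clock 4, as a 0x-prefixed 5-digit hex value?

reg_0 = 0xBB36A
clock 1: out=0, reg = 0xDD9B5
clock 2: out=1, reg = 0x6ECDA
clock 3: out=0, reg = 0x3766D
clock 4: out=1, reg = 0x1BB36

0x1BB36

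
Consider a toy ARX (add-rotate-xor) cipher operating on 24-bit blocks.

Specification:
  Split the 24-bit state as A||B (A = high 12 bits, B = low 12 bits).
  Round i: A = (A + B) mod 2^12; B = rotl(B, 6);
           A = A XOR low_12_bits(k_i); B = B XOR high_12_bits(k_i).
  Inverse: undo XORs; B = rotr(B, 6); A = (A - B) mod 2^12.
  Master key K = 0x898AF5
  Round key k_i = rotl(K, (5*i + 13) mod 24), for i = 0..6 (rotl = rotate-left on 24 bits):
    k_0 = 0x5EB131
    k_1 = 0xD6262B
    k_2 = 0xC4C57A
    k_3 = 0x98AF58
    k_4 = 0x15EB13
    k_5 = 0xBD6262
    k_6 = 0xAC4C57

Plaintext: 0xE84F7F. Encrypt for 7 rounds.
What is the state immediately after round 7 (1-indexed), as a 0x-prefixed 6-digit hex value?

0xBA427C

s_0 = plaintext = 0xE84F7F
s_1 = Round(s_0, k_0) = 0xF32A16
s_2 = Round(s_1, k_1) = 0xF638CA
s_3 = Round(s_2, k_2) = 0xD57EEF
s_4 = Round(s_3, k_3) = 0x31E271
s_5 = Round(s_4, k_4) = 0xE9CD17
s_6 = Round(s_5, k_5) = 0x9D1E22
s_7 = Round(s_6, k_6) = 0xBA427C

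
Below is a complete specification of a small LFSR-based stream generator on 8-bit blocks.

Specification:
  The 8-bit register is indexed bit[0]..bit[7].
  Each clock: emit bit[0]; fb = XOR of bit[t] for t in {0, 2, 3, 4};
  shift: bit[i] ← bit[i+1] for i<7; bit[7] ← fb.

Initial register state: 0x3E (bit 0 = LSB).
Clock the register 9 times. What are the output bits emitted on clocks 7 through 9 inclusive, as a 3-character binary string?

001

reg_0 = 0x3E
clock 1: out=0, reg = 0x9F
clock 2: out=1, reg = 0x4F
clock 3: out=1, reg = 0xA7
clock 4: out=1, reg = 0x53
clock 5: out=1, reg = 0x29
clock 6: out=1, reg = 0x14
clock 7: out=0, reg = 0x0A
clock 8: out=0, reg = 0x85
clock 9: out=1, reg = 0x42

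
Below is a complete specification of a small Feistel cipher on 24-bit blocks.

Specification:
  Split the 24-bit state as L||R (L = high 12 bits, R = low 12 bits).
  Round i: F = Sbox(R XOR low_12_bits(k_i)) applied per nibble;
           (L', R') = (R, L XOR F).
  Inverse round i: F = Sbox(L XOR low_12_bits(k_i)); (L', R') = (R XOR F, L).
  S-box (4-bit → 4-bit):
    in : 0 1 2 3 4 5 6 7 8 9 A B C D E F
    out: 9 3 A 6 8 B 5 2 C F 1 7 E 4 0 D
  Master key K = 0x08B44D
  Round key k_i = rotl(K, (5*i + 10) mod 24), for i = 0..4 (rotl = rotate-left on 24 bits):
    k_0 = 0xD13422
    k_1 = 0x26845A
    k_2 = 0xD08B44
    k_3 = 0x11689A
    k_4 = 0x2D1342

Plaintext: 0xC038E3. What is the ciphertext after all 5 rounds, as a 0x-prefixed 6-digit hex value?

s_0 = plaintext = 0xC038E3
s_1 = Round(s_0, k_0) = 0x8E32E0
s_2 = Round(s_1, k_1) = 0x2E0D92
s_3 = Round(s_2, k_2) = 0xD927A5
s_4 = Round(s_3, k_3) = 0x7A50FF
s_5 = Round(s_4, k_4) = 0x0FF1D1

0x0FF1D1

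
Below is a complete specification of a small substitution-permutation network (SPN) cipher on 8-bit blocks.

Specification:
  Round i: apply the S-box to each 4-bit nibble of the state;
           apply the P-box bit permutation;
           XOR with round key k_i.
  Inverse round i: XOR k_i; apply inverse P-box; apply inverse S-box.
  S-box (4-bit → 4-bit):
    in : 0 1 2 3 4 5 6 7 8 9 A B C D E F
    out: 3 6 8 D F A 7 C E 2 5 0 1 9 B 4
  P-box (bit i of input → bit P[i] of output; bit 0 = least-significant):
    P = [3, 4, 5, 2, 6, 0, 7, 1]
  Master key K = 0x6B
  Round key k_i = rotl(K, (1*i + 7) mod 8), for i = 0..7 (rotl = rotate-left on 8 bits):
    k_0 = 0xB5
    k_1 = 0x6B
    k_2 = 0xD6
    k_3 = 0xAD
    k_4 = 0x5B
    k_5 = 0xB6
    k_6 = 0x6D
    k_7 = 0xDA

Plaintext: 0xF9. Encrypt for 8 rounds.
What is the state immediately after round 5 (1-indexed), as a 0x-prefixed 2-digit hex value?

s_0 = plaintext = 0xF9
s_1 = Round(s_0, k_0) = 0x25
s_2 = Round(s_1, k_1) = 0x7D
s_3 = Round(s_2, k_2) = 0x58
s_4 = Round(s_3, k_3) = 0x9A
s_5 = Round(s_4, k_4) = 0x72
s_6 = Round(s_5, k_5) = 0x30
s_7 = Round(s_6, k_6) = 0xB7
s_8 = Round(s_7, k_7) = 0xFE

0x72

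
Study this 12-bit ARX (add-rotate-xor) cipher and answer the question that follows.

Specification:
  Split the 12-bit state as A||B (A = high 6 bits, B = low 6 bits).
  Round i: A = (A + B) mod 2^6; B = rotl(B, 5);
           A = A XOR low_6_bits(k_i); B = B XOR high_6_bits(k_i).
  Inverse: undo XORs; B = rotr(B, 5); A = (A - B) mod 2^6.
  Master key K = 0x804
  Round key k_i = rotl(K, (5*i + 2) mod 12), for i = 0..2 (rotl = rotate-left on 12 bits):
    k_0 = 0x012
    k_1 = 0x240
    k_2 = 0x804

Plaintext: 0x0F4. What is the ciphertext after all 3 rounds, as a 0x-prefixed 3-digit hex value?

0x1E2

s_0 = plaintext = 0x0F4
s_1 = Round(s_0, k_0) = 0x95A
s_2 = Round(s_1, k_1) = 0xFC4
s_3 = Round(s_2, k_2) = 0x1E2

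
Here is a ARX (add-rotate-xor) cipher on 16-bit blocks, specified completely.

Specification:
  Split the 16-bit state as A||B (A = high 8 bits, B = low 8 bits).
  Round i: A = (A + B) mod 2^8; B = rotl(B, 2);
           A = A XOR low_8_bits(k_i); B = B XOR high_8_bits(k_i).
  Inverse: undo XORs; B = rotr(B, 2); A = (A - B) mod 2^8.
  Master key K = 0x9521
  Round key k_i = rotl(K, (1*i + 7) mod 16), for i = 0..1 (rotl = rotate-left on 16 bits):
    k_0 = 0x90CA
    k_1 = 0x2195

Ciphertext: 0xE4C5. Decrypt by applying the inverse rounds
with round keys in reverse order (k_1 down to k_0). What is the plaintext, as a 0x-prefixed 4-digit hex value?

0x886A

s_0 = ciphertext = 0xE4C5
s_1 = InvRound(s_0, k_1) = 0x3839
s_2 = InvRound(s_1, k_0) = 0x886A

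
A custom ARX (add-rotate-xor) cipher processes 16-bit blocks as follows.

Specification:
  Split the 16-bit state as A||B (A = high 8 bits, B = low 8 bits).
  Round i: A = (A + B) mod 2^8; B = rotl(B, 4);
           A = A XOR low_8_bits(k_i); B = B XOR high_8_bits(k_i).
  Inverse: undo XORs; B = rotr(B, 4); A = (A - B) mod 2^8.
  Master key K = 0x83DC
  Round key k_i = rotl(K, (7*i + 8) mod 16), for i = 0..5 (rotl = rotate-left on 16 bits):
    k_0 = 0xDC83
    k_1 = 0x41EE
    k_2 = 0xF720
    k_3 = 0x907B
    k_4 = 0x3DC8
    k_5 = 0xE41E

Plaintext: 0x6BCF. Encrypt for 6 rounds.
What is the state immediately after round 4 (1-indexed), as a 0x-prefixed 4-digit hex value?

s_0 = plaintext = 0x6BCF
s_1 = Round(s_0, k_0) = 0xB920
s_2 = Round(s_1, k_1) = 0x3743
s_3 = Round(s_2, k_2) = 0x5AC3
s_4 = Round(s_3, k_3) = 0x66AC
s_5 = Round(s_4, k_4) = 0xDAF7
s_6 = Round(s_5, k_5) = 0xCF9B

0x66AC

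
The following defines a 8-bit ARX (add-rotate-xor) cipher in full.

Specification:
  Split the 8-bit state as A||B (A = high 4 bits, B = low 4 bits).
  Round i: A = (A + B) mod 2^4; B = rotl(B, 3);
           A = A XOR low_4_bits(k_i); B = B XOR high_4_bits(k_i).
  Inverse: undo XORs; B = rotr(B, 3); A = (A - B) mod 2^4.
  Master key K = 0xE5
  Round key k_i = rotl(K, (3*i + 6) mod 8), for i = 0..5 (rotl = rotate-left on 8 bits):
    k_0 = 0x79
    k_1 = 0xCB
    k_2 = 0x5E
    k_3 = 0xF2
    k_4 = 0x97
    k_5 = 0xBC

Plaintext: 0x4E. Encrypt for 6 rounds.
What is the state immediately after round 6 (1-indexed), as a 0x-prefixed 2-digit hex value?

s_0 = plaintext = 0x4E
s_1 = Round(s_0, k_0) = 0xB0
s_2 = Round(s_1, k_1) = 0x0C
s_3 = Round(s_2, k_2) = 0x23
s_4 = Round(s_3, k_3) = 0x76
s_5 = Round(s_4, k_4) = 0xAA
s_6 = Round(s_5, k_5) = 0x8E

0x8E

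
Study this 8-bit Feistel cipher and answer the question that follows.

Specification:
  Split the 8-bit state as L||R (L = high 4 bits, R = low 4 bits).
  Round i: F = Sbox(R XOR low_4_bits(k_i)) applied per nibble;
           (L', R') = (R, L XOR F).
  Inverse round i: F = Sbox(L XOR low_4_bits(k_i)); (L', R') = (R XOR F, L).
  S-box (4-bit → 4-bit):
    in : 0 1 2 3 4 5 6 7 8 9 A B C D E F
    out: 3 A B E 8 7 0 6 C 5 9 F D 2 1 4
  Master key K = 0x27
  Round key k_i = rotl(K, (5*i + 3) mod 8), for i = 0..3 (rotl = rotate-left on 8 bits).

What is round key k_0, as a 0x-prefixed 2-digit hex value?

K = 0x27
k_0 = rotl(K, (5*0+3) mod 8) = rotl(K, 3) = 0x39

0x39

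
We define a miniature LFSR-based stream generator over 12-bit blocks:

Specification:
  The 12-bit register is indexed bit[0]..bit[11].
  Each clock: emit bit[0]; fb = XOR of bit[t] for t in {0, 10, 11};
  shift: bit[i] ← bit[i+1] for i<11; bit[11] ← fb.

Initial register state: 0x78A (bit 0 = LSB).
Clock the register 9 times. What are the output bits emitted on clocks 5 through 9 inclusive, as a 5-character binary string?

00011

reg_0 = 0x78A
clock 1: out=0, reg = 0xBC5
clock 2: out=1, reg = 0x5E2
clock 3: out=0, reg = 0xAF1
clock 4: out=1, reg = 0x578
clock 5: out=0, reg = 0xABC
clock 6: out=0, reg = 0xD5E
clock 7: out=0, reg = 0x6AF
clock 8: out=1, reg = 0x357
clock 9: out=1, reg = 0x9AB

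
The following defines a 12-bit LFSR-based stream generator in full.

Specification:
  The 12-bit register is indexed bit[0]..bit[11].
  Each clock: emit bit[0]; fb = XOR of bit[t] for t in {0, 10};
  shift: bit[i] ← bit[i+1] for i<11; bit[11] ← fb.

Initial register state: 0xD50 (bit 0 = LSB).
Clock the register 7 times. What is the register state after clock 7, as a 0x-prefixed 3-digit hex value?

reg_0 = 0xD50
clock 1: out=0, reg = 0xEA8
clock 2: out=0, reg = 0xF54
clock 3: out=0, reg = 0xFAA
clock 4: out=0, reg = 0xFD5
clock 5: out=1, reg = 0x7EA
clock 6: out=0, reg = 0xBF5
clock 7: out=1, reg = 0xDFA

0xDFA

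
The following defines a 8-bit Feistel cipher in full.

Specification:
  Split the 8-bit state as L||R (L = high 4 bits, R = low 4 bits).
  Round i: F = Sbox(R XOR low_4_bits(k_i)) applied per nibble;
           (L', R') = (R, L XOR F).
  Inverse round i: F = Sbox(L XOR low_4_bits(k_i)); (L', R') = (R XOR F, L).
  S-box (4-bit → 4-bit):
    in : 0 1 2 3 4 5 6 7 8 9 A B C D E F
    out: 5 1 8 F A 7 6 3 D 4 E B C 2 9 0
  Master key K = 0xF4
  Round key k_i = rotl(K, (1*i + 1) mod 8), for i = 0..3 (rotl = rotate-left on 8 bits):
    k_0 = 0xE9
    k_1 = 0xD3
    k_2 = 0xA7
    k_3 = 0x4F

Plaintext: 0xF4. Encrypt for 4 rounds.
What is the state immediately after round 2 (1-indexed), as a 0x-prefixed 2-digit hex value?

s_0 = plaintext = 0xF4
s_1 = Round(s_0, k_0) = 0x4D
s_2 = Round(s_1, k_1) = 0xDD
s_3 = Round(s_2, k_2) = 0xD3
s_4 = Round(s_3, k_3) = 0x31

0xDD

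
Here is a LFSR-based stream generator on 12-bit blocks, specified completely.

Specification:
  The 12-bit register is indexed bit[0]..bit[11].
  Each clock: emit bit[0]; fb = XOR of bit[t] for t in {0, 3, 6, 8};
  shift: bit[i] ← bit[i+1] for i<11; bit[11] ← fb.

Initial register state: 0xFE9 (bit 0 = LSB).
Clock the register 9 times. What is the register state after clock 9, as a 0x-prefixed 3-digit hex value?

reg_0 = 0xFE9
clock 1: out=1, reg = 0x7F4
clock 2: out=0, reg = 0x3FA
clock 3: out=0, reg = 0x9FD
clock 4: out=1, reg = 0x4FE
clock 5: out=0, reg = 0x27F
clock 6: out=1, reg = 0x93F
clock 7: out=1, reg = 0xC9F
clock 8: out=1, reg = 0x64F
clock 9: out=1, reg = 0xB27

0xB27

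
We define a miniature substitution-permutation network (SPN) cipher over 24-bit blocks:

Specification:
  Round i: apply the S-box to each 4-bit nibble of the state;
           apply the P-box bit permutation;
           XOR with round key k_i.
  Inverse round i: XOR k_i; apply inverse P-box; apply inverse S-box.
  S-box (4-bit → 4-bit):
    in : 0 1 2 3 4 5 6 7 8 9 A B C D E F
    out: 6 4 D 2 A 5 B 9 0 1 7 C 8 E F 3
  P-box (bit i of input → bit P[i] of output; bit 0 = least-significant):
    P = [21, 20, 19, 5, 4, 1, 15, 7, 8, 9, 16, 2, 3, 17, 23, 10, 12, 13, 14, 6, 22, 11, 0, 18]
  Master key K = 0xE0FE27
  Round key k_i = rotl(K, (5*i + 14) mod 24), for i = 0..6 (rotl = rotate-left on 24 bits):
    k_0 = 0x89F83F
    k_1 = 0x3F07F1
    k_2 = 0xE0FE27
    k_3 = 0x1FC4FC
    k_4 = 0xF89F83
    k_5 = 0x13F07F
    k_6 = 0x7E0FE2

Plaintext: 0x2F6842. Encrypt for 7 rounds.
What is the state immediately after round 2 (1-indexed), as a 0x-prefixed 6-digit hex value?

s_0 = plaintext = 0x2F6842
s_1 = Round(s_0, k_0) = 0xE7CC94
s_2 = Round(s_1, k_1) = 0x6B1B84
s_3 = Round(s_2, k_2) = 0x35B643
s_4 = Round(s_3, k_3) = 0x8F9B7A
s_5 = Round(s_4, k_4) = 0xC1AF1F
s_6 = Round(s_5, k_5) = 0xA53377
s_7 = Round(s_6, k_6) = 0x1C5553

0x6B1B84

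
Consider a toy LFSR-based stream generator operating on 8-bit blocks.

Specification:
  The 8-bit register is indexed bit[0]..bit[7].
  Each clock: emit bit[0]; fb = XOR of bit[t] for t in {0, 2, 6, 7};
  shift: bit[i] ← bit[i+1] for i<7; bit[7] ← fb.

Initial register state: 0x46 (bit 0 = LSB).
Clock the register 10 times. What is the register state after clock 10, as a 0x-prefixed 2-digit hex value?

0x0A

reg_0 = 0x46
clock 1: out=0, reg = 0x23
clock 2: out=1, reg = 0x91
clock 3: out=1, reg = 0x48
clock 4: out=0, reg = 0xA4
clock 5: out=0, reg = 0x52
clock 6: out=0, reg = 0xA9
clock 7: out=1, reg = 0x54
clock 8: out=0, reg = 0x2A
clock 9: out=0, reg = 0x15
clock 10: out=1, reg = 0x0A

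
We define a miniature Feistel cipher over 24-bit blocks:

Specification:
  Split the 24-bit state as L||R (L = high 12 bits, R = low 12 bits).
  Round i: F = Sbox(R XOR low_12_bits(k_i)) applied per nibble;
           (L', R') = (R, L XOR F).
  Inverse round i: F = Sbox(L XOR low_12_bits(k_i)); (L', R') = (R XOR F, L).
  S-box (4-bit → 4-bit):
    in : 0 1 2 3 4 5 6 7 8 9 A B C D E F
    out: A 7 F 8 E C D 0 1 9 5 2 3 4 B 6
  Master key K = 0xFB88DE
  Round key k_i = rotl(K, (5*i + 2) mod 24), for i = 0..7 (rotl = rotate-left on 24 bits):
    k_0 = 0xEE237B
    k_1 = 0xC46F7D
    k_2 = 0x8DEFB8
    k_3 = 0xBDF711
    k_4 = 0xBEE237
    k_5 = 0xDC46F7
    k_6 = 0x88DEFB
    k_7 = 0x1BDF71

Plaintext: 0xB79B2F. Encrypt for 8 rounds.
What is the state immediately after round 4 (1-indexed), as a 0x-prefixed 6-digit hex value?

s_0 = plaintext = 0xB79B2F
s_1 = Round(s_0, k_0) = 0xB2FAB7
s_2 = Round(s_1, k_1) = 0xAB771A
s_3 = Round(s_2, k_2) = 0x71ABE8
s_4 = Round(s_3, k_3) = 0xBE8473
s_5 = Round(s_4, k_4) = 0x473606
s_6 = Round(s_5, k_5) = 0x606E14
s_7 = Round(s_6, k_6) = 0xE14CB0
s_8 = Round(s_7, k_7) = 0xCB0623

0xBE8473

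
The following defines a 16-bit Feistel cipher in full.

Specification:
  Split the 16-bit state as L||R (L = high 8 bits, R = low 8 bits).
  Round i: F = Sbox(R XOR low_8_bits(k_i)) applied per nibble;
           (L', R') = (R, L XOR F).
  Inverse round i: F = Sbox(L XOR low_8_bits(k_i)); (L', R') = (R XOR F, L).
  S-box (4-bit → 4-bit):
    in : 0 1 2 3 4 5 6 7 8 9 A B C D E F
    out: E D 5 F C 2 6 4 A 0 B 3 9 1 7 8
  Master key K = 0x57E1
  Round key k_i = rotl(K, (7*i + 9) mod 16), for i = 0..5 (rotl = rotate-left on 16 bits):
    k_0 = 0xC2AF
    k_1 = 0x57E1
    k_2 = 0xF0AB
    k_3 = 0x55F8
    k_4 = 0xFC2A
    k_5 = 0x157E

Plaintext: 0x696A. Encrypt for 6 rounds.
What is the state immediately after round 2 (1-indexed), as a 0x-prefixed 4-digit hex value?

0xFBB1

s_0 = plaintext = 0x696A
s_1 = Round(s_0, k_0) = 0x6AFB
s_2 = Round(s_1, k_1) = 0xFBB1
s_3 = Round(s_2, k_2) = 0xB120
s_4 = Round(s_3, k_3) = 0x20AB
s_5 = Round(s_4, k_4) = 0xAB8D
s_6 = Round(s_5, k_5) = 0x8D24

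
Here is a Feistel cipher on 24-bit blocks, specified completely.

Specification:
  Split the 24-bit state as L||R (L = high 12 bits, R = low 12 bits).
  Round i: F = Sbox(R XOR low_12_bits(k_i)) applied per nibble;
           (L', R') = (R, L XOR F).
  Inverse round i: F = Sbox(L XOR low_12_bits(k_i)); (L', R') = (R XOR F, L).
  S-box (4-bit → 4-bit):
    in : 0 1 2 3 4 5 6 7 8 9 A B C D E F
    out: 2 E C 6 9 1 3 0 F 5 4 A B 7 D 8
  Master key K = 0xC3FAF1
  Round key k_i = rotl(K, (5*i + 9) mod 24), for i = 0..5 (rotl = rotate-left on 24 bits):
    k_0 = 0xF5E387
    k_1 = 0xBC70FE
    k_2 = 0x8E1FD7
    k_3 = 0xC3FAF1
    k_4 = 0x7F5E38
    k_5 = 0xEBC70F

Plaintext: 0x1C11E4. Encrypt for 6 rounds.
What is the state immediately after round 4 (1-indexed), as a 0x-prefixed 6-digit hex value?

s_0 = plaintext = 0x1C11E4
s_1 = Round(s_0, k_0) = 0x1E4DF7
s_2 = Round(s_1, k_1) = 0xDF76C1
s_3 = Round(s_2, k_2) = 0x6C1814
s_4 = Round(s_3, k_3) = 0x814A10
s_5 = Round(s_4, k_4) = 0xA101DB
s_6 = Round(s_5, k_5) = 0x1DB969

0x814A10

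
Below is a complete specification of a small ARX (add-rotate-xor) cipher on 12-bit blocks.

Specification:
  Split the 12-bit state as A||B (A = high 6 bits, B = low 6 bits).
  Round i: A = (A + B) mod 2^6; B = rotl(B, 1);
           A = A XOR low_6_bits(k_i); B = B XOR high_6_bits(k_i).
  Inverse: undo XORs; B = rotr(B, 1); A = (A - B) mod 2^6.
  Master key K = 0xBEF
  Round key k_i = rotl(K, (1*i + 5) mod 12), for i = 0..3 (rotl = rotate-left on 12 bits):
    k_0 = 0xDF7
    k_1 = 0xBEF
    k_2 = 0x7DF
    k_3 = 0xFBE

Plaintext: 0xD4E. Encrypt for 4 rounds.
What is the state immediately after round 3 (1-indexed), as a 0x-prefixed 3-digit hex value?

0xDEE

s_0 = plaintext = 0xD4E
s_1 = Round(s_0, k_0) = 0xD2B
s_2 = Round(s_1, k_1) = 0xC38
s_3 = Round(s_2, k_2) = 0xDEE
s_4 = Round(s_3, k_3) = 0x6E3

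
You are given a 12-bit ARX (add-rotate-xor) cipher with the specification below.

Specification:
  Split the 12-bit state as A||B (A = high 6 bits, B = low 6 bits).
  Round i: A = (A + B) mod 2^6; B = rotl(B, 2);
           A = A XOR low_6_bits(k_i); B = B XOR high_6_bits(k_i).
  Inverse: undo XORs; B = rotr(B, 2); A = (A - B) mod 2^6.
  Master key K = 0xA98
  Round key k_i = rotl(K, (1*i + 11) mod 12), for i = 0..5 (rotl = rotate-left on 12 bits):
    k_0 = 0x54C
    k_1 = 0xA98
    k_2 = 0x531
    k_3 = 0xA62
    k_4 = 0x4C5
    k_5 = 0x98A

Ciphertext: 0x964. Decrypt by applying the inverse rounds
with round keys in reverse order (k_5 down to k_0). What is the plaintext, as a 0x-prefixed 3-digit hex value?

0xBBE

s_0 = ciphertext = 0x964
s_1 = InvRound(s_0, k_5) = 0x3E0
s_2 = InvRound(s_1, k_4) = 0x3BC
s_3 = InvRound(s_2, k_3) = 0x5D5
s_4 = InvRound(s_3, k_2) = 0x590
s_5 = InvRound(s_4, k_1) = 0x82E
s_6 = InvRound(s_5, k_0) = 0xBBE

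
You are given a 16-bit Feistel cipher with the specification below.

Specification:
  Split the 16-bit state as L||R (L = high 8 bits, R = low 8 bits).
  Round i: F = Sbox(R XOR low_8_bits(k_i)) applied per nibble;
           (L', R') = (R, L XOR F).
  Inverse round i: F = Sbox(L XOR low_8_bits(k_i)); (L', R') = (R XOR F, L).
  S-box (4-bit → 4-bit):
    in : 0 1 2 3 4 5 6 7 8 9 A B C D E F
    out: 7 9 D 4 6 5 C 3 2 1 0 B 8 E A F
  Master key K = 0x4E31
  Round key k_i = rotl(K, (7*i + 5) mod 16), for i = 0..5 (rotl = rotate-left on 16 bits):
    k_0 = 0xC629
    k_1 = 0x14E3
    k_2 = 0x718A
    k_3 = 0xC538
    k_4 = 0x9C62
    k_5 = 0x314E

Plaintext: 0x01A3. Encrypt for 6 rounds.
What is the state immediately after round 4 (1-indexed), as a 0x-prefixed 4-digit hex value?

s_0 = plaintext = 0x01A3
s_1 = Round(s_0, k_0) = 0xA321
s_2 = Round(s_1, k_1) = 0x212E
s_3 = Round(s_2, k_2) = 0x2E27
s_4 = Round(s_3, k_3) = 0x27B1
s_5 = Round(s_4, k_4) = 0xB1C3
s_6 = Round(s_5, k_5) = 0xC39F

0x27B1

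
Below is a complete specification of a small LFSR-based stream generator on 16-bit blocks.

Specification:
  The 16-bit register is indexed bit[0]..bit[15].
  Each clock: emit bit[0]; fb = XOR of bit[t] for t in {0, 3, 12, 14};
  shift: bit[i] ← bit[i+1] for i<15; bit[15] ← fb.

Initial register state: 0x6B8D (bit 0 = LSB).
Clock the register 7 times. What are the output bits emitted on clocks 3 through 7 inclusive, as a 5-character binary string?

11000

reg_0 = 0x6B8D
clock 1: out=1, reg = 0xB5C6
clock 2: out=0, reg = 0xDAE3
clock 3: out=1, reg = 0xED71
clock 4: out=1, reg = 0x76B8
clock 5: out=0, reg = 0xBB5C
clock 6: out=0, reg = 0x5DAE
clock 7: out=0, reg = 0xAED7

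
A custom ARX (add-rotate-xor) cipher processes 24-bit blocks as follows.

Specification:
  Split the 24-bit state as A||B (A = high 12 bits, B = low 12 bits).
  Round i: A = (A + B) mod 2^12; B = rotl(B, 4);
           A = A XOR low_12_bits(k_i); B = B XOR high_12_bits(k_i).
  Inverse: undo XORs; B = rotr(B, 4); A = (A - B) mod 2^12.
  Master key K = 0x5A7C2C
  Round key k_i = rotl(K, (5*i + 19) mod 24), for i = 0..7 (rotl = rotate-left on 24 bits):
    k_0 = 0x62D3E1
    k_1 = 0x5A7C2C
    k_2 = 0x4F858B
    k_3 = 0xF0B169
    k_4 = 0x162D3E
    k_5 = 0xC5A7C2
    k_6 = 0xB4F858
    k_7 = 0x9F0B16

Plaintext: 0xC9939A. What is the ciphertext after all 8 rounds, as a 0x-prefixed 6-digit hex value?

0xE90314

s_0 = plaintext = 0xC9939A
s_1 = Round(s_0, k_0) = 0x3D2F8E
s_2 = Round(s_1, k_1) = 0xF4CD48
s_3 = Round(s_2, k_2) = 0x91F075
s_4 = Round(s_3, k_3) = 0x8FD85B
s_5 = Round(s_4, k_4) = 0xC664DA
s_6 = Round(s_5, k_5) = 0x6821FE
s_7 = Round(s_6, k_6) = 0x0D84AE
s_8 = Round(s_7, k_7) = 0xE90314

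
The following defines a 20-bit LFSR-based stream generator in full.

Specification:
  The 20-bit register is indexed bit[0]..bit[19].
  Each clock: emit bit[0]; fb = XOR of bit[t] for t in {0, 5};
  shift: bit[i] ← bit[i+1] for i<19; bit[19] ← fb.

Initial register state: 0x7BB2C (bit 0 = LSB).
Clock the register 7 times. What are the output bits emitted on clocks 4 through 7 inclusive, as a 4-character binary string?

reg_0 = 0x7BB2C
clock 1: out=0, reg = 0xBDD96
clock 2: out=0, reg = 0x5EECB
clock 3: out=1, reg = 0xAF765
clock 4: out=1, reg = 0x57BB2
clock 5: out=0, reg = 0xABDD9
clock 6: out=1, reg = 0xD5EEC
clock 7: out=0, reg = 0xEAF76

1010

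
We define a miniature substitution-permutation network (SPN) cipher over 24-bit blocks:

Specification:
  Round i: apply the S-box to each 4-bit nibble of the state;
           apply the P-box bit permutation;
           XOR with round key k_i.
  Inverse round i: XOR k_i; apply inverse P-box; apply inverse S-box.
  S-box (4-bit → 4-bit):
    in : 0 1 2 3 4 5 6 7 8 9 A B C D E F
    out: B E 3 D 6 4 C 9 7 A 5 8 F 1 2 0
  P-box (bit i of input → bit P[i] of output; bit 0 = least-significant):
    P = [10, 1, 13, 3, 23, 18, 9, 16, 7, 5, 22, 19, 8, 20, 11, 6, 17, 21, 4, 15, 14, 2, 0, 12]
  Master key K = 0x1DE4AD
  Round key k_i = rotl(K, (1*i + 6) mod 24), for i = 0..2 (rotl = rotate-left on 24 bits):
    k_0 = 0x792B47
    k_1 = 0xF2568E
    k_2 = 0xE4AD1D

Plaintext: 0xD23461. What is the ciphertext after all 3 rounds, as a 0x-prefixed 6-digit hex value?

0x173784

s_0 = plaintext = 0xD23461
s_1 = Round(s_0, k_0) = 0x1A402D
s_2 = Round(s_1, k_1) = 0x6C4A3B
s_3 = Round(s_2, k_2) = 0x173784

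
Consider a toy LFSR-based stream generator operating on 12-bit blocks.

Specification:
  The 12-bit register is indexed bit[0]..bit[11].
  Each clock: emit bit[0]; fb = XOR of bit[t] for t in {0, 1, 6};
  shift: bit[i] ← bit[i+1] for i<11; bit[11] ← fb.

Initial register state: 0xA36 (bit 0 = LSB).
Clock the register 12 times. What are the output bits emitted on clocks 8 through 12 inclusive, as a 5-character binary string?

00101

reg_0 = 0xA36
clock 1: out=0, reg = 0xD1B
clock 2: out=1, reg = 0x68D
clock 3: out=1, reg = 0xB46
clock 4: out=0, reg = 0x5A3
clock 5: out=1, reg = 0x2D1
clock 6: out=1, reg = 0x168
clock 7: out=0, reg = 0x8B4
clock 8: out=0, reg = 0x45A
clock 9: out=0, reg = 0x22D
clock 10: out=1, reg = 0x916
clock 11: out=0, reg = 0xC8B
clock 12: out=1, reg = 0x645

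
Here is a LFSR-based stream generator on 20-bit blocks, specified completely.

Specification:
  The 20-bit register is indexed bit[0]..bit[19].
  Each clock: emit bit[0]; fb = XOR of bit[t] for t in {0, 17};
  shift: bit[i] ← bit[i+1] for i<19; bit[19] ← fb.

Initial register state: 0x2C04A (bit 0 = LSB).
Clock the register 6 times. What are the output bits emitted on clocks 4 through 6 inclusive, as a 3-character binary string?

reg_0 = 0x2C04A
clock 1: out=0, reg = 0x96025
clock 2: out=1, reg = 0xCB012
clock 3: out=0, reg = 0x65809
clock 4: out=1, reg = 0x32C04
clock 5: out=0, reg = 0x99602
clock 6: out=0, reg = 0x4CB01

100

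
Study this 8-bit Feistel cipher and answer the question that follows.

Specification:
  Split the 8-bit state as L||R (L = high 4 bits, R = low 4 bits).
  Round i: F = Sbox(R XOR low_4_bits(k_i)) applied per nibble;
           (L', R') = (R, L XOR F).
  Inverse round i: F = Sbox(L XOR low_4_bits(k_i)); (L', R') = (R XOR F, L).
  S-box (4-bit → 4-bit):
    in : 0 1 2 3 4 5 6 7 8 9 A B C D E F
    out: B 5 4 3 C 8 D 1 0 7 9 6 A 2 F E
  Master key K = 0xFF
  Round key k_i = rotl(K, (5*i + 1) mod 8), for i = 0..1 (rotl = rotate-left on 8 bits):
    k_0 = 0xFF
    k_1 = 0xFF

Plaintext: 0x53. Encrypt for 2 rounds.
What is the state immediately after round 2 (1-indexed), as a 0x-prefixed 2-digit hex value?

0xF8

s_0 = plaintext = 0x53
s_1 = Round(s_0, k_0) = 0x3F
s_2 = Round(s_1, k_1) = 0xF8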